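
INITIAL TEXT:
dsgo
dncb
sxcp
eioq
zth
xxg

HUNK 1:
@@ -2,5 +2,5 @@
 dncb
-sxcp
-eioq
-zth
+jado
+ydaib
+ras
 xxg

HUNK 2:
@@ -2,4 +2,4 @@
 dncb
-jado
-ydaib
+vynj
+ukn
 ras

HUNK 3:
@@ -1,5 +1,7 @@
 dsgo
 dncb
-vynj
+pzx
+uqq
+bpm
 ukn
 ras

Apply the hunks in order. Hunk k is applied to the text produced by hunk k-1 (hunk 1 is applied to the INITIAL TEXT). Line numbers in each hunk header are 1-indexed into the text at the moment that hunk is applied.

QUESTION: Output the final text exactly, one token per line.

Answer: dsgo
dncb
pzx
uqq
bpm
ukn
ras
xxg

Derivation:
Hunk 1: at line 2 remove [sxcp,eioq,zth] add [jado,ydaib,ras] -> 6 lines: dsgo dncb jado ydaib ras xxg
Hunk 2: at line 2 remove [jado,ydaib] add [vynj,ukn] -> 6 lines: dsgo dncb vynj ukn ras xxg
Hunk 3: at line 1 remove [vynj] add [pzx,uqq,bpm] -> 8 lines: dsgo dncb pzx uqq bpm ukn ras xxg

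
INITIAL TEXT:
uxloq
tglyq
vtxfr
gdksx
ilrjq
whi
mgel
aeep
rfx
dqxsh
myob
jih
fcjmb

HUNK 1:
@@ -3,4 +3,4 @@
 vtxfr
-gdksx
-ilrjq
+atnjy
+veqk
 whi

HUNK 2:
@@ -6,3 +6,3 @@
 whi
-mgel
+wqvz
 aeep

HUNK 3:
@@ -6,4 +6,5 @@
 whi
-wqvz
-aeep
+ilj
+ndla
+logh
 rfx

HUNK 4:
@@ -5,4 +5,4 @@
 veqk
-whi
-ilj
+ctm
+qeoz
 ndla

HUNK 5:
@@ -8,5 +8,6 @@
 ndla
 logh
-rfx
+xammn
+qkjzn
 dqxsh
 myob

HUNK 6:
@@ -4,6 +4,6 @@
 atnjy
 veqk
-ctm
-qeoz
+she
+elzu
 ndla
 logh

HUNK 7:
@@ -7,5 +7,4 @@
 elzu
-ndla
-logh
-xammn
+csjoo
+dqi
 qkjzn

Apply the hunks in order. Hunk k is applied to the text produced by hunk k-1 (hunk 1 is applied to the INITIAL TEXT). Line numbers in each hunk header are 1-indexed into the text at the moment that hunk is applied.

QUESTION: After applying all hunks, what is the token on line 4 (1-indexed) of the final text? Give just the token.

Hunk 1: at line 3 remove [gdksx,ilrjq] add [atnjy,veqk] -> 13 lines: uxloq tglyq vtxfr atnjy veqk whi mgel aeep rfx dqxsh myob jih fcjmb
Hunk 2: at line 6 remove [mgel] add [wqvz] -> 13 lines: uxloq tglyq vtxfr atnjy veqk whi wqvz aeep rfx dqxsh myob jih fcjmb
Hunk 3: at line 6 remove [wqvz,aeep] add [ilj,ndla,logh] -> 14 lines: uxloq tglyq vtxfr atnjy veqk whi ilj ndla logh rfx dqxsh myob jih fcjmb
Hunk 4: at line 5 remove [whi,ilj] add [ctm,qeoz] -> 14 lines: uxloq tglyq vtxfr atnjy veqk ctm qeoz ndla logh rfx dqxsh myob jih fcjmb
Hunk 5: at line 8 remove [rfx] add [xammn,qkjzn] -> 15 lines: uxloq tglyq vtxfr atnjy veqk ctm qeoz ndla logh xammn qkjzn dqxsh myob jih fcjmb
Hunk 6: at line 4 remove [ctm,qeoz] add [she,elzu] -> 15 lines: uxloq tglyq vtxfr atnjy veqk she elzu ndla logh xammn qkjzn dqxsh myob jih fcjmb
Hunk 7: at line 7 remove [ndla,logh,xammn] add [csjoo,dqi] -> 14 lines: uxloq tglyq vtxfr atnjy veqk she elzu csjoo dqi qkjzn dqxsh myob jih fcjmb
Final line 4: atnjy

Answer: atnjy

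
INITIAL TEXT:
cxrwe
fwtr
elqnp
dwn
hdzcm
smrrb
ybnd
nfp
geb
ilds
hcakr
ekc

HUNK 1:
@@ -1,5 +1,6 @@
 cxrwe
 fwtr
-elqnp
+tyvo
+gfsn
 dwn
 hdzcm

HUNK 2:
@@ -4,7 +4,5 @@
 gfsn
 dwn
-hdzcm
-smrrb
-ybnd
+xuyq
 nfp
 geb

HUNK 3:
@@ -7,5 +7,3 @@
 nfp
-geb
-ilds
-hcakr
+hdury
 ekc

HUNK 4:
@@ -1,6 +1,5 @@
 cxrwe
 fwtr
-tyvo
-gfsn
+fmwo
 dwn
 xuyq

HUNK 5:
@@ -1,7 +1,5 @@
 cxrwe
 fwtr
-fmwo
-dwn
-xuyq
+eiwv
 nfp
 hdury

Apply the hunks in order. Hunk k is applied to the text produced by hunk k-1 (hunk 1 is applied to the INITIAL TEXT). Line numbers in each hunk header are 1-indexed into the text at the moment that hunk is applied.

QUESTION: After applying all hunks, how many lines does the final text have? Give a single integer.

Hunk 1: at line 1 remove [elqnp] add [tyvo,gfsn] -> 13 lines: cxrwe fwtr tyvo gfsn dwn hdzcm smrrb ybnd nfp geb ilds hcakr ekc
Hunk 2: at line 4 remove [hdzcm,smrrb,ybnd] add [xuyq] -> 11 lines: cxrwe fwtr tyvo gfsn dwn xuyq nfp geb ilds hcakr ekc
Hunk 3: at line 7 remove [geb,ilds,hcakr] add [hdury] -> 9 lines: cxrwe fwtr tyvo gfsn dwn xuyq nfp hdury ekc
Hunk 4: at line 1 remove [tyvo,gfsn] add [fmwo] -> 8 lines: cxrwe fwtr fmwo dwn xuyq nfp hdury ekc
Hunk 5: at line 1 remove [fmwo,dwn,xuyq] add [eiwv] -> 6 lines: cxrwe fwtr eiwv nfp hdury ekc
Final line count: 6

Answer: 6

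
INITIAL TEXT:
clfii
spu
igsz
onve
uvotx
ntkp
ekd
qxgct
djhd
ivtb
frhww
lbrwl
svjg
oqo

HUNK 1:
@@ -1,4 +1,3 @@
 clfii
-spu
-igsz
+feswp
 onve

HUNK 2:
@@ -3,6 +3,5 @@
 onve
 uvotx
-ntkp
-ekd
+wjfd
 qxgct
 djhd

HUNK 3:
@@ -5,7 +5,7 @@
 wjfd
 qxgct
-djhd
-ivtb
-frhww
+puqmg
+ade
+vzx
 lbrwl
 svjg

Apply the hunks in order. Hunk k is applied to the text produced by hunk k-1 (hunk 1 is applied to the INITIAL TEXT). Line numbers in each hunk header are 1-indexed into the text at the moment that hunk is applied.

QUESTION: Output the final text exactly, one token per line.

Answer: clfii
feswp
onve
uvotx
wjfd
qxgct
puqmg
ade
vzx
lbrwl
svjg
oqo

Derivation:
Hunk 1: at line 1 remove [spu,igsz] add [feswp] -> 13 lines: clfii feswp onve uvotx ntkp ekd qxgct djhd ivtb frhww lbrwl svjg oqo
Hunk 2: at line 3 remove [ntkp,ekd] add [wjfd] -> 12 lines: clfii feswp onve uvotx wjfd qxgct djhd ivtb frhww lbrwl svjg oqo
Hunk 3: at line 5 remove [djhd,ivtb,frhww] add [puqmg,ade,vzx] -> 12 lines: clfii feswp onve uvotx wjfd qxgct puqmg ade vzx lbrwl svjg oqo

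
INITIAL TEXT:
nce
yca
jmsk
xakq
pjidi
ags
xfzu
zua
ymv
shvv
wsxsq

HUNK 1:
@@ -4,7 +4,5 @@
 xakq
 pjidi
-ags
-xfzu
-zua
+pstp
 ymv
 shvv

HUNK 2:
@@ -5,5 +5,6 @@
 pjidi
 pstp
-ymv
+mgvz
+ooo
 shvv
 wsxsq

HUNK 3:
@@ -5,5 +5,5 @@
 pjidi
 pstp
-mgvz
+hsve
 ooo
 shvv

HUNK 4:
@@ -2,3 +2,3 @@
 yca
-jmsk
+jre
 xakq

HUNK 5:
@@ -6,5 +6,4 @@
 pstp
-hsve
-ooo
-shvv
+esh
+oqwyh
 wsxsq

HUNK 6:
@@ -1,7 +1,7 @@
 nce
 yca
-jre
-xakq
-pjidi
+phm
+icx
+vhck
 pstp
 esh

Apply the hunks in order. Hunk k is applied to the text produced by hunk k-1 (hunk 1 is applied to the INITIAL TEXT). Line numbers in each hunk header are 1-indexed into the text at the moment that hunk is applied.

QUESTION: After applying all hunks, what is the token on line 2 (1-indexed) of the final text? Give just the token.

Answer: yca

Derivation:
Hunk 1: at line 4 remove [ags,xfzu,zua] add [pstp] -> 9 lines: nce yca jmsk xakq pjidi pstp ymv shvv wsxsq
Hunk 2: at line 5 remove [ymv] add [mgvz,ooo] -> 10 lines: nce yca jmsk xakq pjidi pstp mgvz ooo shvv wsxsq
Hunk 3: at line 5 remove [mgvz] add [hsve] -> 10 lines: nce yca jmsk xakq pjidi pstp hsve ooo shvv wsxsq
Hunk 4: at line 2 remove [jmsk] add [jre] -> 10 lines: nce yca jre xakq pjidi pstp hsve ooo shvv wsxsq
Hunk 5: at line 6 remove [hsve,ooo,shvv] add [esh,oqwyh] -> 9 lines: nce yca jre xakq pjidi pstp esh oqwyh wsxsq
Hunk 6: at line 1 remove [jre,xakq,pjidi] add [phm,icx,vhck] -> 9 lines: nce yca phm icx vhck pstp esh oqwyh wsxsq
Final line 2: yca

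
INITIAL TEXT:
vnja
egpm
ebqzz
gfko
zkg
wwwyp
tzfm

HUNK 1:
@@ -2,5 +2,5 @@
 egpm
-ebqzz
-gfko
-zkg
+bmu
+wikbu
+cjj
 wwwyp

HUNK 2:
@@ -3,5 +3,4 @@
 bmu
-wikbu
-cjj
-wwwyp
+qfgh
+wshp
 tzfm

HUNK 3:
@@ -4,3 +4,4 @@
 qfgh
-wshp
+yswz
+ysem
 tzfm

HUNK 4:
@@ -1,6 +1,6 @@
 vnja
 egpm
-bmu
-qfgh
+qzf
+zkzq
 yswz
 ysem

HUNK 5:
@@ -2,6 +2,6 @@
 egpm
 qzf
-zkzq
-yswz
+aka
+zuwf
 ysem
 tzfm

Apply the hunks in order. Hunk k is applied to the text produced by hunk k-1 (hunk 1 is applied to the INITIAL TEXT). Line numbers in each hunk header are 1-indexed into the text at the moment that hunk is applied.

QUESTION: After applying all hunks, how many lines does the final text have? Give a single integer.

Answer: 7

Derivation:
Hunk 1: at line 2 remove [ebqzz,gfko,zkg] add [bmu,wikbu,cjj] -> 7 lines: vnja egpm bmu wikbu cjj wwwyp tzfm
Hunk 2: at line 3 remove [wikbu,cjj,wwwyp] add [qfgh,wshp] -> 6 lines: vnja egpm bmu qfgh wshp tzfm
Hunk 3: at line 4 remove [wshp] add [yswz,ysem] -> 7 lines: vnja egpm bmu qfgh yswz ysem tzfm
Hunk 4: at line 1 remove [bmu,qfgh] add [qzf,zkzq] -> 7 lines: vnja egpm qzf zkzq yswz ysem tzfm
Hunk 5: at line 2 remove [zkzq,yswz] add [aka,zuwf] -> 7 lines: vnja egpm qzf aka zuwf ysem tzfm
Final line count: 7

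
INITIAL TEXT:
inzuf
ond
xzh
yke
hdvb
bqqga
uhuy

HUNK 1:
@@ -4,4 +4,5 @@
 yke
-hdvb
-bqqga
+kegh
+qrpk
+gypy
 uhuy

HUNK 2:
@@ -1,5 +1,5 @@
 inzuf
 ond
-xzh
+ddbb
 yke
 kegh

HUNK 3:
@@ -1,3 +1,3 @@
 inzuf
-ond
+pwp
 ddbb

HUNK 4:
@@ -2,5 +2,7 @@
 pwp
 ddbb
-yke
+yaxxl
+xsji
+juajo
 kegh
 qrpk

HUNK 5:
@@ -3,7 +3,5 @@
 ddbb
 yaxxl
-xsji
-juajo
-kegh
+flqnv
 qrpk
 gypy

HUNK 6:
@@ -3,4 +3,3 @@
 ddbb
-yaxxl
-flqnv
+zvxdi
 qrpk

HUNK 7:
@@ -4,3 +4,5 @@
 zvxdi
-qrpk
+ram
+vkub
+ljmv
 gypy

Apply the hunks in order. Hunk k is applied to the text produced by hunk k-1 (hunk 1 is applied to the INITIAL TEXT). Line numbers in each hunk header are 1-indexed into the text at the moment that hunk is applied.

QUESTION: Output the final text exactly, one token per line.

Answer: inzuf
pwp
ddbb
zvxdi
ram
vkub
ljmv
gypy
uhuy

Derivation:
Hunk 1: at line 4 remove [hdvb,bqqga] add [kegh,qrpk,gypy] -> 8 lines: inzuf ond xzh yke kegh qrpk gypy uhuy
Hunk 2: at line 1 remove [xzh] add [ddbb] -> 8 lines: inzuf ond ddbb yke kegh qrpk gypy uhuy
Hunk 3: at line 1 remove [ond] add [pwp] -> 8 lines: inzuf pwp ddbb yke kegh qrpk gypy uhuy
Hunk 4: at line 2 remove [yke] add [yaxxl,xsji,juajo] -> 10 lines: inzuf pwp ddbb yaxxl xsji juajo kegh qrpk gypy uhuy
Hunk 5: at line 3 remove [xsji,juajo,kegh] add [flqnv] -> 8 lines: inzuf pwp ddbb yaxxl flqnv qrpk gypy uhuy
Hunk 6: at line 3 remove [yaxxl,flqnv] add [zvxdi] -> 7 lines: inzuf pwp ddbb zvxdi qrpk gypy uhuy
Hunk 7: at line 4 remove [qrpk] add [ram,vkub,ljmv] -> 9 lines: inzuf pwp ddbb zvxdi ram vkub ljmv gypy uhuy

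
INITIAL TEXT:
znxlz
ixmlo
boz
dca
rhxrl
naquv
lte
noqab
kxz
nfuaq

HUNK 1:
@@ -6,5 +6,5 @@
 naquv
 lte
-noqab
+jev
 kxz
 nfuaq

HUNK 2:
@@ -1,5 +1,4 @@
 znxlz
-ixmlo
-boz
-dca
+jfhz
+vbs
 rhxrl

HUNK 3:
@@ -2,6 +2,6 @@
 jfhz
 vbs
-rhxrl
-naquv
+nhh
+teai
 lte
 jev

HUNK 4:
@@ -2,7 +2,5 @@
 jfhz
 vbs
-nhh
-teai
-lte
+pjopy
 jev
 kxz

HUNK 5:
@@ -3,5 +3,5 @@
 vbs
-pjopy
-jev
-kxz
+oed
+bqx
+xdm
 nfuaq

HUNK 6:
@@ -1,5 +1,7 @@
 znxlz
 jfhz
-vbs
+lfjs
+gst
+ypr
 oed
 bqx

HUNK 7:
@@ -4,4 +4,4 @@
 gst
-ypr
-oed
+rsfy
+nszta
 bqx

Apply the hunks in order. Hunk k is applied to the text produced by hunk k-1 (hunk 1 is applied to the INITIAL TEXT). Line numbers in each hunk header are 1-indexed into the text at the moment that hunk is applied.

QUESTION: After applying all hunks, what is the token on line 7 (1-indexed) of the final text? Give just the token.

Answer: bqx

Derivation:
Hunk 1: at line 6 remove [noqab] add [jev] -> 10 lines: znxlz ixmlo boz dca rhxrl naquv lte jev kxz nfuaq
Hunk 2: at line 1 remove [ixmlo,boz,dca] add [jfhz,vbs] -> 9 lines: znxlz jfhz vbs rhxrl naquv lte jev kxz nfuaq
Hunk 3: at line 2 remove [rhxrl,naquv] add [nhh,teai] -> 9 lines: znxlz jfhz vbs nhh teai lte jev kxz nfuaq
Hunk 4: at line 2 remove [nhh,teai,lte] add [pjopy] -> 7 lines: znxlz jfhz vbs pjopy jev kxz nfuaq
Hunk 5: at line 3 remove [pjopy,jev,kxz] add [oed,bqx,xdm] -> 7 lines: znxlz jfhz vbs oed bqx xdm nfuaq
Hunk 6: at line 1 remove [vbs] add [lfjs,gst,ypr] -> 9 lines: znxlz jfhz lfjs gst ypr oed bqx xdm nfuaq
Hunk 7: at line 4 remove [ypr,oed] add [rsfy,nszta] -> 9 lines: znxlz jfhz lfjs gst rsfy nszta bqx xdm nfuaq
Final line 7: bqx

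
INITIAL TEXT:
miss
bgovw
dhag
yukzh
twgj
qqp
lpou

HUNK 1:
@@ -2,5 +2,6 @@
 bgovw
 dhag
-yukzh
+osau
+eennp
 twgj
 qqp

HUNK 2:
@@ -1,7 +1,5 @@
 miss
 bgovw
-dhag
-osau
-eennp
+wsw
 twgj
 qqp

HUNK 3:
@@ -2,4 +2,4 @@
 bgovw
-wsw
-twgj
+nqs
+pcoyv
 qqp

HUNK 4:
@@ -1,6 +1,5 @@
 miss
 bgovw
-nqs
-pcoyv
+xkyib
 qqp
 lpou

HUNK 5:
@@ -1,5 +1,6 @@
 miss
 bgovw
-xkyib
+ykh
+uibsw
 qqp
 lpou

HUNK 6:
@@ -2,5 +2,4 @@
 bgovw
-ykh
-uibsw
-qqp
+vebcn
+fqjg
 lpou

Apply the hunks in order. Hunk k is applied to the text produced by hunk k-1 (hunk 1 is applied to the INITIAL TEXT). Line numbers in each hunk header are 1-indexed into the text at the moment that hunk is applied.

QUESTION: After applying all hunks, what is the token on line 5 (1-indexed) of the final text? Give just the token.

Hunk 1: at line 2 remove [yukzh] add [osau,eennp] -> 8 lines: miss bgovw dhag osau eennp twgj qqp lpou
Hunk 2: at line 1 remove [dhag,osau,eennp] add [wsw] -> 6 lines: miss bgovw wsw twgj qqp lpou
Hunk 3: at line 2 remove [wsw,twgj] add [nqs,pcoyv] -> 6 lines: miss bgovw nqs pcoyv qqp lpou
Hunk 4: at line 1 remove [nqs,pcoyv] add [xkyib] -> 5 lines: miss bgovw xkyib qqp lpou
Hunk 5: at line 1 remove [xkyib] add [ykh,uibsw] -> 6 lines: miss bgovw ykh uibsw qqp lpou
Hunk 6: at line 2 remove [ykh,uibsw,qqp] add [vebcn,fqjg] -> 5 lines: miss bgovw vebcn fqjg lpou
Final line 5: lpou

Answer: lpou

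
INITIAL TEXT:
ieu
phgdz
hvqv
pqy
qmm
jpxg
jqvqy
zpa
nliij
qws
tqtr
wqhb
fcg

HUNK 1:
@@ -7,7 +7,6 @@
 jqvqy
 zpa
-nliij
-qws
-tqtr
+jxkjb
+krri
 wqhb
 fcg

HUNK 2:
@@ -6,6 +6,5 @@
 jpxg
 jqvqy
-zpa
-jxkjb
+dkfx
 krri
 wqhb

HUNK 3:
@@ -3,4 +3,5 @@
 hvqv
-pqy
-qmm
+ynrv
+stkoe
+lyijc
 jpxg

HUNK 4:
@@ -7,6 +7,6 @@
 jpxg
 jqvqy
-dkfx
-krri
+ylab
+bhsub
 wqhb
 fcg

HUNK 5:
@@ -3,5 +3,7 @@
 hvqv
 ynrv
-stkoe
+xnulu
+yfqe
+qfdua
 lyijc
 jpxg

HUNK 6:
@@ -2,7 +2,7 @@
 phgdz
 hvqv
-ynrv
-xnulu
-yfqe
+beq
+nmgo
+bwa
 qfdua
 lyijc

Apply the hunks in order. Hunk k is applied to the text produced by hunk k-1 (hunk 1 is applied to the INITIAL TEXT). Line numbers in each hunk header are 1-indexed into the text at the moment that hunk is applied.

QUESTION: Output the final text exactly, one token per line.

Hunk 1: at line 7 remove [nliij,qws,tqtr] add [jxkjb,krri] -> 12 lines: ieu phgdz hvqv pqy qmm jpxg jqvqy zpa jxkjb krri wqhb fcg
Hunk 2: at line 6 remove [zpa,jxkjb] add [dkfx] -> 11 lines: ieu phgdz hvqv pqy qmm jpxg jqvqy dkfx krri wqhb fcg
Hunk 3: at line 3 remove [pqy,qmm] add [ynrv,stkoe,lyijc] -> 12 lines: ieu phgdz hvqv ynrv stkoe lyijc jpxg jqvqy dkfx krri wqhb fcg
Hunk 4: at line 7 remove [dkfx,krri] add [ylab,bhsub] -> 12 lines: ieu phgdz hvqv ynrv stkoe lyijc jpxg jqvqy ylab bhsub wqhb fcg
Hunk 5: at line 3 remove [stkoe] add [xnulu,yfqe,qfdua] -> 14 lines: ieu phgdz hvqv ynrv xnulu yfqe qfdua lyijc jpxg jqvqy ylab bhsub wqhb fcg
Hunk 6: at line 2 remove [ynrv,xnulu,yfqe] add [beq,nmgo,bwa] -> 14 lines: ieu phgdz hvqv beq nmgo bwa qfdua lyijc jpxg jqvqy ylab bhsub wqhb fcg

Answer: ieu
phgdz
hvqv
beq
nmgo
bwa
qfdua
lyijc
jpxg
jqvqy
ylab
bhsub
wqhb
fcg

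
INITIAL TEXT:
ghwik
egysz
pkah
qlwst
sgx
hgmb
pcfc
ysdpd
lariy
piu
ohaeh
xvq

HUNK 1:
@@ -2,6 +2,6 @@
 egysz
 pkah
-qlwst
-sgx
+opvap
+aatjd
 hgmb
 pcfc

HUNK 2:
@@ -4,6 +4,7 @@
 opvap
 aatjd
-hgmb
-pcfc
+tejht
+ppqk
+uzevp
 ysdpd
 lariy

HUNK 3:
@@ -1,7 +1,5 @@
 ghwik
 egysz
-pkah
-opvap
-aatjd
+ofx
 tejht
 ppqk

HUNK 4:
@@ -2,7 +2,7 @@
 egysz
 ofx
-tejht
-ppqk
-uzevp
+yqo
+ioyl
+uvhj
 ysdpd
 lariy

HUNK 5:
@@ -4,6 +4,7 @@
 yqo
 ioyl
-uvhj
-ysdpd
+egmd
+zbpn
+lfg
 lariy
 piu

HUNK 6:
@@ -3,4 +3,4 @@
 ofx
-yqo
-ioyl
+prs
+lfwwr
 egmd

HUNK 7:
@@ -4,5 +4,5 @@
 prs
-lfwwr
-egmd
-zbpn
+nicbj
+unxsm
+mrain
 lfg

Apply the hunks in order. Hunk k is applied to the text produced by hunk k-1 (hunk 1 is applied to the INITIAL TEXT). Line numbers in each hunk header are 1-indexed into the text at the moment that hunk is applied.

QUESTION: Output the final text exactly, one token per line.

Hunk 1: at line 2 remove [qlwst,sgx] add [opvap,aatjd] -> 12 lines: ghwik egysz pkah opvap aatjd hgmb pcfc ysdpd lariy piu ohaeh xvq
Hunk 2: at line 4 remove [hgmb,pcfc] add [tejht,ppqk,uzevp] -> 13 lines: ghwik egysz pkah opvap aatjd tejht ppqk uzevp ysdpd lariy piu ohaeh xvq
Hunk 3: at line 1 remove [pkah,opvap,aatjd] add [ofx] -> 11 lines: ghwik egysz ofx tejht ppqk uzevp ysdpd lariy piu ohaeh xvq
Hunk 4: at line 2 remove [tejht,ppqk,uzevp] add [yqo,ioyl,uvhj] -> 11 lines: ghwik egysz ofx yqo ioyl uvhj ysdpd lariy piu ohaeh xvq
Hunk 5: at line 4 remove [uvhj,ysdpd] add [egmd,zbpn,lfg] -> 12 lines: ghwik egysz ofx yqo ioyl egmd zbpn lfg lariy piu ohaeh xvq
Hunk 6: at line 3 remove [yqo,ioyl] add [prs,lfwwr] -> 12 lines: ghwik egysz ofx prs lfwwr egmd zbpn lfg lariy piu ohaeh xvq
Hunk 7: at line 4 remove [lfwwr,egmd,zbpn] add [nicbj,unxsm,mrain] -> 12 lines: ghwik egysz ofx prs nicbj unxsm mrain lfg lariy piu ohaeh xvq

Answer: ghwik
egysz
ofx
prs
nicbj
unxsm
mrain
lfg
lariy
piu
ohaeh
xvq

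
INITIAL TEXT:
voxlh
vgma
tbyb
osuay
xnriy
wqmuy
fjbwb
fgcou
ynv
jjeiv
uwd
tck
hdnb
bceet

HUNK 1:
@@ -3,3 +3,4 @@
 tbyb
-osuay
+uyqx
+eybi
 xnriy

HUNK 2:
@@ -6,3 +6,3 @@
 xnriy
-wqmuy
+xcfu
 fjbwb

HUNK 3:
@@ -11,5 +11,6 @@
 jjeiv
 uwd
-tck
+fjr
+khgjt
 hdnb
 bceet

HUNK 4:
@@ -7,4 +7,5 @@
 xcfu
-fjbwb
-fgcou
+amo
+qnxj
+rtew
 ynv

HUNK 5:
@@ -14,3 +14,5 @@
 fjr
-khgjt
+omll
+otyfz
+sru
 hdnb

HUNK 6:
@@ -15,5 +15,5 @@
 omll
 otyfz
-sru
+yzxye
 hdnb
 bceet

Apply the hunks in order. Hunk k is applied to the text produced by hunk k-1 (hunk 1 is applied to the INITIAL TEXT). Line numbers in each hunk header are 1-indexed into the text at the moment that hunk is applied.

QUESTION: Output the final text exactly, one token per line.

Answer: voxlh
vgma
tbyb
uyqx
eybi
xnriy
xcfu
amo
qnxj
rtew
ynv
jjeiv
uwd
fjr
omll
otyfz
yzxye
hdnb
bceet

Derivation:
Hunk 1: at line 3 remove [osuay] add [uyqx,eybi] -> 15 lines: voxlh vgma tbyb uyqx eybi xnriy wqmuy fjbwb fgcou ynv jjeiv uwd tck hdnb bceet
Hunk 2: at line 6 remove [wqmuy] add [xcfu] -> 15 lines: voxlh vgma tbyb uyqx eybi xnriy xcfu fjbwb fgcou ynv jjeiv uwd tck hdnb bceet
Hunk 3: at line 11 remove [tck] add [fjr,khgjt] -> 16 lines: voxlh vgma tbyb uyqx eybi xnriy xcfu fjbwb fgcou ynv jjeiv uwd fjr khgjt hdnb bceet
Hunk 4: at line 7 remove [fjbwb,fgcou] add [amo,qnxj,rtew] -> 17 lines: voxlh vgma tbyb uyqx eybi xnriy xcfu amo qnxj rtew ynv jjeiv uwd fjr khgjt hdnb bceet
Hunk 5: at line 14 remove [khgjt] add [omll,otyfz,sru] -> 19 lines: voxlh vgma tbyb uyqx eybi xnriy xcfu amo qnxj rtew ynv jjeiv uwd fjr omll otyfz sru hdnb bceet
Hunk 6: at line 15 remove [sru] add [yzxye] -> 19 lines: voxlh vgma tbyb uyqx eybi xnriy xcfu amo qnxj rtew ynv jjeiv uwd fjr omll otyfz yzxye hdnb bceet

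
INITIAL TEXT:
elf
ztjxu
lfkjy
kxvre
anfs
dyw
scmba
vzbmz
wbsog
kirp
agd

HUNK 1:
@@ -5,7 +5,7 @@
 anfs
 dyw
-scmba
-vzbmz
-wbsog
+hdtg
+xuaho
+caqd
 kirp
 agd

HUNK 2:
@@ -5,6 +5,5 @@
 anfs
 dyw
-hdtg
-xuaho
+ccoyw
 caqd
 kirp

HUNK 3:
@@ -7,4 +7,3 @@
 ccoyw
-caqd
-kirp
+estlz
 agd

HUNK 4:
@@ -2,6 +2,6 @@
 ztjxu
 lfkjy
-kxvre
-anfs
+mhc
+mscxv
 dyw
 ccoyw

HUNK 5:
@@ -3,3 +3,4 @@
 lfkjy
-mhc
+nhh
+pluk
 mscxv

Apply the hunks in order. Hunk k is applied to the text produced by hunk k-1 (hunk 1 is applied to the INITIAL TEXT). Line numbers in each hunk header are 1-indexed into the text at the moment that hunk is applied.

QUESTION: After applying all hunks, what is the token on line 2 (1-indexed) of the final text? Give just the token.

Hunk 1: at line 5 remove [scmba,vzbmz,wbsog] add [hdtg,xuaho,caqd] -> 11 lines: elf ztjxu lfkjy kxvre anfs dyw hdtg xuaho caqd kirp agd
Hunk 2: at line 5 remove [hdtg,xuaho] add [ccoyw] -> 10 lines: elf ztjxu lfkjy kxvre anfs dyw ccoyw caqd kirp agd
Hunk 3: at line 7 remove [caqd,kirp] add [estlz] -> 9 lines: elf ztjxu lfkjy kxvre anfs dyw ccoyw estlz agd
Hunk 4: at line 2 remove [kxvre,anfs] add [mhc,mscxv] -> 9 lines: elf ztjxu lfkjy mhc mscxv dyw ccoyw estlz agd
Hunk 5: at line 3 remove [mhc] add [nhh,pluk] -> 10 lines: elf ztjxu lfkjy nhh pluk mscxv dyw ccoyw estlz agd
Final line 2: ztjxu

Answer: ztjxu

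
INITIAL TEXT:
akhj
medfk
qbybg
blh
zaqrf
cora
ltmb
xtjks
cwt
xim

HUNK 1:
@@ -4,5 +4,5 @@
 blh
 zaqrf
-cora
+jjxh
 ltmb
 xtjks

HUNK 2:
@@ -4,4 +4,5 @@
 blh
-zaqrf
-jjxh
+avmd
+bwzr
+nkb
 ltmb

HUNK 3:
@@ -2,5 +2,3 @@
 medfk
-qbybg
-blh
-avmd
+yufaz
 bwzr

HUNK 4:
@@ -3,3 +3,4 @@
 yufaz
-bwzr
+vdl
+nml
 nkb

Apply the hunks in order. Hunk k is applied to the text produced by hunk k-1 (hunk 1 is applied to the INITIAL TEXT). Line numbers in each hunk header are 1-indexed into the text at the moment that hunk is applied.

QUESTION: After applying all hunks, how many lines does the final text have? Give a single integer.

Hunk 1: at line 4 remove [cora] add [jjxh] -> 10 lines: akhj medfk qbybg blh zaqrf jjxh ltmb xtjks cwt xim
Hunk 2: at line 4 remove [zaqrf,jjxh] add [avmd,bwzr,nkb] -> 11 lines: akhj medfk qbybg blh avmd bwzr nkb ltmb xtjks cwt xim
Hunk 3: at line 2 remove [qbybg,blh,avmd] add [yufaz] -> 9 lines: akhj medfk yufaz bwzr nkb ltmb xtjks cwt xim
Hunk 4: at line 3 remove [bwzr] add [vdl,nml] -> 10 lines: akhj medfk yufaz vdl nml nkb ltmb xtjks cwt xim
Final line count: 10

Answer: 10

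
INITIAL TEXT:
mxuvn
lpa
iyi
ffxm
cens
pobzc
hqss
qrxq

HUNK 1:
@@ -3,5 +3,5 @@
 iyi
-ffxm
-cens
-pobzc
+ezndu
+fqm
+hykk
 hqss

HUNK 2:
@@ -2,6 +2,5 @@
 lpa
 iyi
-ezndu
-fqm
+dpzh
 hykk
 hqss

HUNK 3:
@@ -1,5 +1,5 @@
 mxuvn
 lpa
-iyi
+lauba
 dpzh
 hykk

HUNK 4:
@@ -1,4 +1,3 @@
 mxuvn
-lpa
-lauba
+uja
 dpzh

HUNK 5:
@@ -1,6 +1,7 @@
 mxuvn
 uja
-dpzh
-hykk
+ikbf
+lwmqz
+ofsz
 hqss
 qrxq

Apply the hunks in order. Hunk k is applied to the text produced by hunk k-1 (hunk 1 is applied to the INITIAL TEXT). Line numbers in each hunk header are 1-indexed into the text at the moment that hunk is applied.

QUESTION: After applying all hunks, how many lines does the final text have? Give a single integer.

Answer: 7

Derivation:
Hunk 1: at line 3 remove [ffxm,cens,pobzc] add [ezndu,fqm,hykk] -> 8 lines: mxuvn lpa iyi ezndu fqm hykk hqss qrxq
Hunk 2: at line 2 remove [ezndu,fqm] add [dpzh] -> 7 lines: mxuvn lpa iyi dpzh hykk hqss qrxq
Hunk 3: at line 1 remove [iyi] add [lauba] -> 7 lines: mxuvn lpa lauba dpzh hykk hqss qrxq
Hunk 4: at line 1 remove [lpa,lauba] add [uja] -> 6 lines: mxuvn uja dpzh hykk hqss qrxq
Hunk 5: at line 1 remove [dpzh,hykk] add [ikbf,lwmqz,ofsz] -> 7 lines: mxuvn uja ikbf lwmqz ofsz hqss qrxq
Final line count: 7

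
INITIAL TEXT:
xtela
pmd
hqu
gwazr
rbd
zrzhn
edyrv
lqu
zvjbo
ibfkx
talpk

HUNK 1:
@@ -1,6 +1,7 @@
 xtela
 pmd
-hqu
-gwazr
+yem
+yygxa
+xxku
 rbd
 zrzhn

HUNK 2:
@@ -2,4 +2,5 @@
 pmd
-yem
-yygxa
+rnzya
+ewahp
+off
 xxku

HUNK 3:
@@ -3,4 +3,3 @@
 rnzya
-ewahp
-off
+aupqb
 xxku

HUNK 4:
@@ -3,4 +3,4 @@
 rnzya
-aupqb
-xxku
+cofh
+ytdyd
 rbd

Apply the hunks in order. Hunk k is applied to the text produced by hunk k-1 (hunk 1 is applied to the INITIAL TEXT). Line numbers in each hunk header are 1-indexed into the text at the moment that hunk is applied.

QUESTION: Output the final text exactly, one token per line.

Hunk 1: at line 1 remove [hqu,gwazr] add [yem,yygxa,xxku] -> 12 lines: xtela pmd yem yygxa xxku rbd zrzhn edyrv lqu zvjbo ibfkx talpk
Hunk 2: at line 2 remove [yem,yygxa] add [rnzya,ewahp,off] -> 13 lines: xtela pmd rnzya ewahp off xxku rbd zrzhn edyrv lqu zvjbo ibfkx talpk
Hunk 3: at line 3 remove [ewahp,off] add [aupqb] -> 12 lines: xtela pmd rnzya aupqb xxku rbd zrzhn edyrv lqu zvjbo ibfkx talpk
Hunk 4: at line 3 remove [aupqb,xxku] add [cofh,ytdyd] -> 12 lines: xtela pmd rnzya cofh ytdyd rbd zrzhn edyrv lqu zvjbo ibfkx talpk

Answer: xtela
pmd
rnzya
cofh
ytdyd
rbd
zrzhn
edyrv
lqu
zvjbo
ibfkx
talpk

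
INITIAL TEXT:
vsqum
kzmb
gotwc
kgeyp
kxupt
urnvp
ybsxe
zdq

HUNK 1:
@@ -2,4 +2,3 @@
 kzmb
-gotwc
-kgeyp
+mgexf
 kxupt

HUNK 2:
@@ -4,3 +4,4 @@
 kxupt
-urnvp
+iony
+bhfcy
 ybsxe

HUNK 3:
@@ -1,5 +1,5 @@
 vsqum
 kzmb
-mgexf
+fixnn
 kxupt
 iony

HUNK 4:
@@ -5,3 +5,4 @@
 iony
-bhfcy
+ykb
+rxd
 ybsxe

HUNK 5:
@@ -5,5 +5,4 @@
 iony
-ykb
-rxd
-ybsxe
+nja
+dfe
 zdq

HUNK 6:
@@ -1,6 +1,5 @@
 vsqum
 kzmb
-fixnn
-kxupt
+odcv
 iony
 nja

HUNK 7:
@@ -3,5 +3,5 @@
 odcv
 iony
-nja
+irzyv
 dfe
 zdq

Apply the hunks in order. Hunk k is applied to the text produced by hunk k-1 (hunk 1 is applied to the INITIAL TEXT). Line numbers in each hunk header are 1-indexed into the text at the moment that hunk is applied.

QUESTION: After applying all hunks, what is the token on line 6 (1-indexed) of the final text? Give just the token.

Answer: dfe

Derivation:
Hunk 1: at line 2 remove [gotwc,kgeyp] add [mgexf] -> 7 lines: vsqum kzmb mgexf kxupt urnvp ybsxe zdq
Hunk 2: at line 4 remove [urnvp] add [iony,bhfcy] -> 8 lines: vsqum kzmb mgexf kxupt iony bhfcy ybsxe zdq
Hunk 3: at line 1 remove [mgexf] add [fixnn] -> 8 lines: vsqum kzmb fixnn kxupt iony bhfcy ybsxe zdq
Hunk 4: at line 5 remove [bhfcy] add [ykb,rxd] -> 9 lines: vsqum kzmb fixnn kxupt iony ykb rxd ybsxe zdq
Hunk 5: at line 5 remove [ykb,rxd,ybsxe] add [nja,dfe] -> 8 lines: vsqum kzmb fixnn kxupt iony nja dfe zdq
Hunk 6: at line 1 remove [fixnn,kxupt] add [odcv] -> 7 lines: vsqum kzmb odcv iony nja dfe zdq
Hunk 7: at line 3 remove [nja] add [irzyv] -> 7 lines: vsqum kzmb odcv iony irzyv dfe zdq
Final line 6: dfe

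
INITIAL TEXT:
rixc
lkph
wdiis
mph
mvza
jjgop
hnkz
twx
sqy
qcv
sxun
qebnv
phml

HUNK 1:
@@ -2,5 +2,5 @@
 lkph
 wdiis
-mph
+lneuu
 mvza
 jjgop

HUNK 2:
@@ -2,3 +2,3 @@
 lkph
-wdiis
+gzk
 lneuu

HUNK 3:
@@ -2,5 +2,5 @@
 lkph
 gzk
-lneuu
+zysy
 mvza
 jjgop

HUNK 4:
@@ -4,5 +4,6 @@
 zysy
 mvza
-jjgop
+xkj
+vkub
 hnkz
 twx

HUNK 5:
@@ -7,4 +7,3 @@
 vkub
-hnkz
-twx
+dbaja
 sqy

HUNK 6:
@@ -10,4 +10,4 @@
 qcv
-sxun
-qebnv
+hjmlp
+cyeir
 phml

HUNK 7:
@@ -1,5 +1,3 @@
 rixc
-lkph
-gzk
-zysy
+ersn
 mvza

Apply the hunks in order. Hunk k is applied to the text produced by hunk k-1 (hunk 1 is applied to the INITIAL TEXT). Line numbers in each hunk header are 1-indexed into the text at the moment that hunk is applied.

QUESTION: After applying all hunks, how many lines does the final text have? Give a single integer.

Answer: 11

Derivation:
Hunk 1: at line 2 remove [mph] add [lneuu] -> 13 lines: rixc lkph wdiis lneuu mvza jjgop hnkz twx sqy qcv sxun qebnv phml
Hunk 2: at line 2 remove [wdiis] add [gzk] -> 13 lines: rixc lkph gzk lneuu mvza jjgop hnkz twx sqy qcv sxun qebnv phml
Hunk 3: at line 2 remove [lneuu] add [zysy] -> 13 lines: rixc lkph gzk zysy mvza jjgop hnkz twx sqy qcv sxun qebnv phml
Hunk 4: at line 4 remove [jjgop] add [xkj,vkub] -> 14 lines: rixc lkph gzk zysy mvza xkj vkub hnkz twx sqy qcv sxun qebnv phml
Hunk 5: at line 7 remove [hnkz,twx] add [dbaja] -> 13 lines: rixc lkph gzk zysy mvza xkj vkub dbaja sqy qcv sxun qebnv phml
Hunk 6: at line 10 remove [sxun,qebnv] add [hjmlp,cyeir] -> 13 lines: rixc lkph gzk zysy mvza xkj vkub dbaja sqy qcv hjmlp cyeir phml
Hunk 7: at line 1 remove [lkph,gzk,zysy] add [ersn] -> 11 lines: rixc ersn mvza xkj vkub dbaja sqy qcv hjmlp cyeir phml
Final line count: 11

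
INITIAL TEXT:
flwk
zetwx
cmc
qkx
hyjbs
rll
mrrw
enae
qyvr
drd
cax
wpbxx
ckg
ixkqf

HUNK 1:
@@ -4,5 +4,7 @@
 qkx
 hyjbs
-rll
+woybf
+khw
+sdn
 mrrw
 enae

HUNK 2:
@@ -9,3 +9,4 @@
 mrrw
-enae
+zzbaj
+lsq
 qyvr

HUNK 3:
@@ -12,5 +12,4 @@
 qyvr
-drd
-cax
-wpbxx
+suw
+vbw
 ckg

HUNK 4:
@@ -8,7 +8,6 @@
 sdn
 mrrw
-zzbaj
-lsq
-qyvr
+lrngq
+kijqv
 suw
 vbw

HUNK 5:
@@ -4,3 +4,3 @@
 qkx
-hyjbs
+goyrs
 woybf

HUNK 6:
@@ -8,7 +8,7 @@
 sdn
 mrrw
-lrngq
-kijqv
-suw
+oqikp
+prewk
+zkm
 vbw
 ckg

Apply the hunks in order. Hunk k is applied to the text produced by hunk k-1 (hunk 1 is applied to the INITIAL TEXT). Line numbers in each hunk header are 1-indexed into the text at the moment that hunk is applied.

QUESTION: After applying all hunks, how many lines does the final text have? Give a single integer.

Hunk 1: at line 4 remove [rll] add [woybf,khw,sdn] -> 16 lines: flwk zetwx cmc qkx hyjbs woybf khw sdn mrrw enae qyvr drd cax wpbxx ckg ixkqf
Hunk 2: at line 9 remove [enae] add [zzbaj,lsq] -> 17 lines: flwk zetwx cmc qkx hyjbs woybf khw sdn mrrw zzbaj lsq qyvr drd cax wpbxx ckg ixkqf
Hunk 3: at line 12 remove [drd,cax,wpbxx] add [suw,vbw] -> 16 lines: flwk zetwx cmc qkx hyjbs woybf khw sdn mrrw zzbaj lsq qyvr suw vbw ckg ixkqf
Hunk 4: at line 8 remove [zzbaj,lsq,qyvr] add [lrngq,kijqv] -> 15 lines: flwk zetwx cmc qkx hyjbs woybf khw sdn mrrw lrngq kijqv suw vbw ckg ixkqf
Hunk 5: at line 4 remove [hyjbs] add [goyrs] -> 15 lines: flwk zetwx cmc qkx goyrs woybf khw sdn mrrw lrngq kijqv suw vbw ckg ixkqf
Hunk 6: at line 8 remove [lrngq,kijqv,suw] add [oqikp,prewk,zkm] -> 15 lines: flwk zetwx cmc qkx goyrs woybf khw sdn mrrw oqikp prewk zkm vbw ckg ixkqf
Final line count: 15

Answer: 15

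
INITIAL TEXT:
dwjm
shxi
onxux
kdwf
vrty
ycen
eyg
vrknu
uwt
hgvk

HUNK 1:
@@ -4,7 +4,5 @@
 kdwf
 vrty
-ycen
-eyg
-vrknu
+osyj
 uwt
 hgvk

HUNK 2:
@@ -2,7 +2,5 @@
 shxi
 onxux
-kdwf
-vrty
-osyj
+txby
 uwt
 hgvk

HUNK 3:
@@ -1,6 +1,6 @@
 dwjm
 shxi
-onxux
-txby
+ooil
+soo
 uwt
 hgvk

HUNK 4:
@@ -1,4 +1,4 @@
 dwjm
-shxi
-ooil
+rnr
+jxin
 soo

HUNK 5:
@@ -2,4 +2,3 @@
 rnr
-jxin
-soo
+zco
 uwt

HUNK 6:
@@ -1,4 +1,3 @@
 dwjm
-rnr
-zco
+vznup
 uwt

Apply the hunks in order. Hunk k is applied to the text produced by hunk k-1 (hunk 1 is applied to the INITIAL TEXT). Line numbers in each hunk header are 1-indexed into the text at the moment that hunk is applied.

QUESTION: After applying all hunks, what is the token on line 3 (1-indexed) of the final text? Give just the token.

Hunk 1: at line 4 remove [ycen,eyg,vrknu] add [osyj] -> 8 lines: dwjm shxi onxux kdwf vrty osyj uwt hgvk
Hunk 2: at line 2 remove [kdwf,vrty,osyj] add [txby] -> 6 lines: dwjm shxi onxux txby uwt hgvk
Hunk 3: at line 1 remove [onxux,txby] add [ooil,soo] -> 6 lines: dwjm shxi ooil soo uwt hgvk
Hunk 4: at line 1 remove [shxi,ooil] add [rnr,jxin] -> 6 lines: dwjm rnr jxin soo uwt hgvk
Hunk 5: at line 2 remove [jxin,soo] add [zco] -> 5 lines: dwjm rnr zco uwt hgvk
Hunk 6: at line 1 remove [rnr,zco] add [vznup] -> 4 lines: dwjm vznup uwt hgvk
Final line 3: uwt

Answer: uwt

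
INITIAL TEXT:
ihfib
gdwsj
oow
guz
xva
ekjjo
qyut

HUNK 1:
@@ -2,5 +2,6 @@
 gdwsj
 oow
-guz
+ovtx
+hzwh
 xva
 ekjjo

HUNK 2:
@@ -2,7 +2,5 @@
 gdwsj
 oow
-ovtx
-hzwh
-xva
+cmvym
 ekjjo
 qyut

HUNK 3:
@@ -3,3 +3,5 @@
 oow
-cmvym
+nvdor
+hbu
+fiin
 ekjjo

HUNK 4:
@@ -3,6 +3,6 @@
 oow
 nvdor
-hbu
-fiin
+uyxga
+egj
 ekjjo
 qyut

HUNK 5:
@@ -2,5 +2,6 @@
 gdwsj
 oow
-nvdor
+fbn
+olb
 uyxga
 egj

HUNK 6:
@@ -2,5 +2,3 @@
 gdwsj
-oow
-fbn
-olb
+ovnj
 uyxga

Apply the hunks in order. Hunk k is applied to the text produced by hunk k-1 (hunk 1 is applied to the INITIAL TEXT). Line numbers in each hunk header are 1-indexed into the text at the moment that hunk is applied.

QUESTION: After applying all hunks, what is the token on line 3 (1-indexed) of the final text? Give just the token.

Hunk 1: at line 2 remove [guz] add [ovtx,hzwh] -> 8 lines: ihfib gdwsj oow ovtx hzwh xva ekjjo qyut
Hunk 2: at line 2 remove [ovtx,hzwh,xva] add [cmvym] -> 6 lines: ihfib gdwsj oow cmvym ekjjo qyut
Hunk 3: at line 3 remove [cmvym] add [nvdor,hbu,fiin] -> 8 lines: ihfib gdwsj oow nvdor hbu fiin ekjjo qyut
Hunk 4: at line 3 remove [hbu,fiin] add [uyxga,egj] -> 8 lines: ihfib gdwsj oow nvdor uyxga egj ekjjo qyut
Hunk 5: at line 2 remove [nvdor] add [fbn,olb] -> 9 lines: ihfib gdwsj oow fbn olb uyxga egj ekjjo qyut
Hunk 6: at line 2 remove [oow,fbn,olb] add [ovnj] -> 7 lines: ihfib gdwsj ovnj uyxga egj ekjjo qyut
Final line 3: ovnj

Answer: ovnj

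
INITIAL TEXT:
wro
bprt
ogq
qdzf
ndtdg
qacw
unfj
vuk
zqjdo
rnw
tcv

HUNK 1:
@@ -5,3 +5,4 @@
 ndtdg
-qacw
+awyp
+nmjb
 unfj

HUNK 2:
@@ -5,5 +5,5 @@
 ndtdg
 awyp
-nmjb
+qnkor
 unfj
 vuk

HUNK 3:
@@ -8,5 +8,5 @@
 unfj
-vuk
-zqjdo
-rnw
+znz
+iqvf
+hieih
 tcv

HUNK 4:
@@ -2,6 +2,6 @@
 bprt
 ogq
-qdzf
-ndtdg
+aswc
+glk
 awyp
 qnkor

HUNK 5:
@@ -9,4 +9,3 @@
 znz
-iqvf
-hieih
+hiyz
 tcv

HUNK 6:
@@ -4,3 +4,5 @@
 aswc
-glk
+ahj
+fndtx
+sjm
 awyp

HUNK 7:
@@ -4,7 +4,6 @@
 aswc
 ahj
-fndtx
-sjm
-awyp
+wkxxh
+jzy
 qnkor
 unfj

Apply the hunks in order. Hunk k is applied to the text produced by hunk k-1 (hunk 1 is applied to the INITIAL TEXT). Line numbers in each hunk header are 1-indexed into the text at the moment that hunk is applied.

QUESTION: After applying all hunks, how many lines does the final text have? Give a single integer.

Answer: 12

Derivation:
Hunk 1: at line 5 remove [qacw] add [awyp,nmjb] -> 12 lines: wro bprt ogq qdzf ndtdg awyp nmjb unfj vuk zqjdo rnw tcv
Hunk 2: at line 5 remove [nmjb] add [qnkor] -> 12 lines: wro bprt ogq qdzf ndtdg awyp qnkor unfj vuk zqjdo rnw tcv
Hunk 3: at line 8 remove [vuk,zqjdo,rnw] add [znz,iqvf,hieih] -> 12 lines: wro bprt ogq qdzf ndtdg awyp qnkor unfj znz iqvf hieih tcv
Hunk 4: at line 2 remove [qdzf,ndtdg] add [aswc,glk] -> 12 lines: wro bprt ogq aswc glk awyp qnkor unfj znz iqvf hieih tcv
Hunk 5: at line 9 remove [iqvf,hieih] add [hiyz] -> 11 lines: wro bprt ogq aswc glk awyp qnkor unfj znz hiyz tcv
Hunk 6: at line 4 remove [glk] add [ahj,fndtx,sjm] -> 13 lines: wro bprt ogq aswc ahj fndtx sjm awyp qnkor unfj znz hiyz tcv
Hunk 7: at line 4 remove [fndtx,sjm,awyp] add [wkxxh,jzy] -> 12 lines: wro bprt ogq aswc ahj wkxxh jzy qnkor unfj znz hiyz tcv
Final line count: 12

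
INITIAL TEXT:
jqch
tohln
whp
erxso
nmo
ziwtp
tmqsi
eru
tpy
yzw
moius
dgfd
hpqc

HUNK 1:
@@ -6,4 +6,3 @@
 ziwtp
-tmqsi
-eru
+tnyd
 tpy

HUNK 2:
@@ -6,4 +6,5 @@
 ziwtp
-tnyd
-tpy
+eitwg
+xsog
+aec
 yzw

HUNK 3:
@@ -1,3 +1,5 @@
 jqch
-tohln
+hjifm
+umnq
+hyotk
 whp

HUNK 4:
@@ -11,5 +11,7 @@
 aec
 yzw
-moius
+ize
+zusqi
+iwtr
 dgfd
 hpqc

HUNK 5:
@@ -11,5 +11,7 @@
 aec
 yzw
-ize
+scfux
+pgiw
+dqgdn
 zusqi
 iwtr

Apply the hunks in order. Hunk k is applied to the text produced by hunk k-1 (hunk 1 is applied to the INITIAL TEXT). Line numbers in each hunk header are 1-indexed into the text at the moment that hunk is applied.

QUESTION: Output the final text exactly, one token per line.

Hunk 1: at line 6 remove [tmqsi,eru] add [tnyd] -> 12 lines: jqch tohln whp erxso nmo ziwtp tnyd tpy yzw moius dgfd hpqc
Hunk 2: at line 6 remove [tnyd,tpy] add [eitwg,xsog,aec] -> 13 lines: jqch tohln whp erxso nmo ziwtp eitwg xsog aec yzw moius dgfd hpqc
Hunk 3: at line 1 remove [tohln] add [hjifm,umnq,hyotk] -> 15 lines: jqch hjifm umnq hyotk whp erxso nmo ziwtp eitwg xsog aec yzw moius dgfd hpqc
Hunk 4: at line 11 remove [moius] add [ize,zusqi,iwtr] -> 17 lines: jqch hjifm umnq hyotk whp erxso nmo ziwtp eitwg xsog aec yzw ize zusqi iwtr dgfd hpqc
Hunk 5: at line 11 remove [ize] add [scfux,pgiw,dqgdn] -> 19 lines: jqch hjifm umnq hyotk whp erxso nmo ziwtp eitwg xsog aec yzw scfux pgiw dqgdn zusqi iwtr dgfd hpqc

Answer: jqch
hjifm
umnq
hyotk
whp
erxso
nmo
ziwtp
eitwg
xsog
aec
yzw
scfux
pgiw
dqgdn
zusqi
iwtr
dgfd
hpqc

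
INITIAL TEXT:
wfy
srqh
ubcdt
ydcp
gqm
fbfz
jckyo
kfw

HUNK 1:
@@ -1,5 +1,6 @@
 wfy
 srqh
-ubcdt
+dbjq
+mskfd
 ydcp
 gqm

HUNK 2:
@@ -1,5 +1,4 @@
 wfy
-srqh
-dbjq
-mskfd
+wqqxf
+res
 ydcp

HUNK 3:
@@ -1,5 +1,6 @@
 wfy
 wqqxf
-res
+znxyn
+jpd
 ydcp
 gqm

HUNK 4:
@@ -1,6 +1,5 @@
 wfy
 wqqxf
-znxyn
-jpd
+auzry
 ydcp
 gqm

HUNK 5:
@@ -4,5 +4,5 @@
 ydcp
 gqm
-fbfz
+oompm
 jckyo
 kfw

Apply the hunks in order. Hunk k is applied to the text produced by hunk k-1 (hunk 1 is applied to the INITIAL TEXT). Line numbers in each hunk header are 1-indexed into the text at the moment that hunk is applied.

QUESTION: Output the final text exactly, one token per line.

Hunk 1: at line 1 remove [ubcdt] add [dbjq,mskfd] -> 9 lines: wfy srqh dbjq mskfd ydcp gqm fbfz jckyo kfw
Hunk 2: at line 1 remove [srqh,dbjq,mskfd] add [wqqxf,res] -> 8 lines: wfy wqqxf res ydcp gqm fbfz jckyo kfw
Hunk 3: at line 1 remove [res] add [znxyn,jpd] -> 9 lines: wfy wqqxf znxyn jpd ydcp gqm fbfz jckyo kfw
Hunk 4: at line 1 remove [znxyn,jpd] add [auzry] -> 8 lines: wfy wqqxf auzry ydcp gqm fbfz jckyo kfw
Hunk 5: at line 4 remove [fbfz] add [oompm] -> 8 lines: wfy wqqxf auzry ydcp gqm oompm jckyo kfw

Answer: wfy
wqqxf
auzry
ydcp
gqm
oompm
jckyo
kfw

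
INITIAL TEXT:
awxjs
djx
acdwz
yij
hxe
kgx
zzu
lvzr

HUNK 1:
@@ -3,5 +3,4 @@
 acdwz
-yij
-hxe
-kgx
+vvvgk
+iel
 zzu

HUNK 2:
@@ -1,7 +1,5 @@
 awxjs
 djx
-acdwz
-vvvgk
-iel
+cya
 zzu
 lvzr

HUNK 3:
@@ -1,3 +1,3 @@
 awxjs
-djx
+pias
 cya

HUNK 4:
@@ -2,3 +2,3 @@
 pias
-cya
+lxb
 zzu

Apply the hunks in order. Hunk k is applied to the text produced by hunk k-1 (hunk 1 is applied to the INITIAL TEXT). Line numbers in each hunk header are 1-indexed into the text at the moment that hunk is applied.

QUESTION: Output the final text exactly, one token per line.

Answer: awxjs
pias
lxb
zzu
lvzr

Derivation:
Hunk 1: at line 3 remove [yij,hxe,kgx] add [vvvgk,iel] -> 7 lines: awxjs djx acdwz vvvgk iel zzu lvzr
Hunk 2: at line 1 remove [acdwz,vvvgk,iel] add [cya] -> 5 lines: awxjs djx cya zzu lvzr
Hunk 3: at line 1 remove [djx] add [pias] -> 5 lines: awxjs pias cya zzu lvzr
Hunk 4: at line 2 remove [cya] add [lxb] -> 5 lines: awxjs pias lxb zzu lvzr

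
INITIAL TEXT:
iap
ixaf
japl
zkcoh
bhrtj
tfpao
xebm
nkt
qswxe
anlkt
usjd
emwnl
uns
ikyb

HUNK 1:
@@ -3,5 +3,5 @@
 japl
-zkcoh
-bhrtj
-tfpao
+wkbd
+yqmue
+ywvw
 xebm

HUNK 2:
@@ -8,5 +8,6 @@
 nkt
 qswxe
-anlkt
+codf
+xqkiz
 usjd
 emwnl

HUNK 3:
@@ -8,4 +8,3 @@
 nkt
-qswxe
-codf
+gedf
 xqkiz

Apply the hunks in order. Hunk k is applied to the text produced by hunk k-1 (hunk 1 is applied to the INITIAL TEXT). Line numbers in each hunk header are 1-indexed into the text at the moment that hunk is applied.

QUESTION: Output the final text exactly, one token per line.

Answer: iap
ixaf
japl
wkbd
yqmue
ywvw
xebm
nkt
gedf
xqkiz
usjd
emwnl
uns
ikyb

Derivation:
Hunk 1: at line 3 remove [zkcoh,bhrtj,tfpao] add [wkbd,yqmue,ywvw] -> 14 lines: iap ixaf japl wkbd yqmue ywvw xebm nkt qswxe anlkt usjd emwnl uns ikyb
Hunk 2: at line 8 remove [anlkt] add [codf,xqkiz] -> 15 lines: iap ixaf japl wkbd yqmue ywvw xebm nkt qswxe codf xqkiz usjd emwnl uns ikyb
Hunk 3: at line 8 remove [qswxe,codf] add [gedf] -> 14 lines: iap ixaf japl wkbd yqmue ywvw xebm nkt gedf xqkiz usjd emwnl uns ikyb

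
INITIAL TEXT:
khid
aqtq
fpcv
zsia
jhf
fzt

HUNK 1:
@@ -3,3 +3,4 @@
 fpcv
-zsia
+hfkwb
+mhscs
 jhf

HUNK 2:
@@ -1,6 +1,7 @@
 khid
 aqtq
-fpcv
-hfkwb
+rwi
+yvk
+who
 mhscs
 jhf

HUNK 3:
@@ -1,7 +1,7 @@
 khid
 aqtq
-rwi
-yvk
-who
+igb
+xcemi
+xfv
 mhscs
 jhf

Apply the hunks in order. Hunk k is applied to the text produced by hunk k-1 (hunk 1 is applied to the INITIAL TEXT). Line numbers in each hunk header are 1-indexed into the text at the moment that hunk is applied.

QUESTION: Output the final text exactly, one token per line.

Answer: khid
aqtq
igb
xcemi
xfv
mhscs
jhf
fzt

Derivation:
Hunk 1: at line 3 remove [zsia] add [hfkwb,mhscs] -> 7 lines: khid aqtq fpcv hfkwb mhscs jhf fzt
Hunk 2: at line 1 remove [fpcv,hfkwb] add [rwi,yvk,who] -> 8 lines: khid aqtq rwi yvk who mhscs jhf fzt
Hunk 3: at line 1 remove [rwi,yvk,who] add [igb,xcemi,xfv] -> 8 lines: khid aqtq igb xcemi xfv mhscs jhf fzt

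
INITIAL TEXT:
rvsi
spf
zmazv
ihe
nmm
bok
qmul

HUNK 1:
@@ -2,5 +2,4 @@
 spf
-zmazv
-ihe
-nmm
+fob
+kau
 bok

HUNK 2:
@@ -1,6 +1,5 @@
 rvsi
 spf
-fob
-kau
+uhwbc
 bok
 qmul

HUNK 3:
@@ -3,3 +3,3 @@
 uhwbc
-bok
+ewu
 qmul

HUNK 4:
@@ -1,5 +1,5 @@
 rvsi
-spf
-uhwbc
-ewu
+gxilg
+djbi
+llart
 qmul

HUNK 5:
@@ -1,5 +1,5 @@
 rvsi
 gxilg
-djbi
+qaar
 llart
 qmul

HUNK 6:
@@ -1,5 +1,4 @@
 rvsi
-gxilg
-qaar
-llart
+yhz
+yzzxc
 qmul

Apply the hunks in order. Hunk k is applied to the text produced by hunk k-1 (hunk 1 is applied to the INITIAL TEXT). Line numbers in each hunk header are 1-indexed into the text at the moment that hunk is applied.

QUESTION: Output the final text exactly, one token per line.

Answer: rvsi
yhz
yzzxc
qmul

Derivation:
Hunk 1: at line 2 remove [zmazv,ihe,nmm] add [fob,kau] -> 6 lines: rvsi spf fob kau bok qmul
Hunk 2: at line 1 remove [fob,kau] add [uhwbc] -> 5 lines: rvsi spf uhwbc bok qmul
Hunk 3: at line 3 remove [bok] add [ewu] -> 5 lines: rvsi spf uhwbc ewu qmul
Hunk 4: at line 1 remove [spf,uhwbc,ewu] add [gxilg,djbi,llart] -> 5 lines: rvsi gxilg djbi llart qmul
Hunk 5: at line 1 remove [djbi] add [qaar] -> 5 lines: rvsi gxilg qaar llart qmul
Hunk 6: at line 1 remove [gxilg,qaar,llart] add [yhz,yzzxc] -> 4 lines: rvsi yhz yzzxc qmul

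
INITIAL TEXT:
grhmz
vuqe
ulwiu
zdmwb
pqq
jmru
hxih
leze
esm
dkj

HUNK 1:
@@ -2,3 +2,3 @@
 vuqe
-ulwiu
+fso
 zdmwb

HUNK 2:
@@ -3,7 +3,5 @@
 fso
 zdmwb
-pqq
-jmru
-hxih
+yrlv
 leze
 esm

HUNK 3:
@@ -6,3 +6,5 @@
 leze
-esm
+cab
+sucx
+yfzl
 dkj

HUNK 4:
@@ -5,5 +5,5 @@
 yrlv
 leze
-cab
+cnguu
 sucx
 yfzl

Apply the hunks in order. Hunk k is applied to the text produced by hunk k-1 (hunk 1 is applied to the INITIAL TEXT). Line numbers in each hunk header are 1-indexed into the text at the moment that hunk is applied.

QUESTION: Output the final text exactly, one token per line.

Answer: grhmz
vuqe
fso
zdmwb
yrlv
leze
cnguu
sucx
yfzl
dkj

Derivation:
Hunk 1: at line 2 remove [ulwiu] add [fso] -> 10 lines: grhmz vuqe fso zdmwb pqq jmru hxih leze esm dkj
Hunk 2: at line 3 remove [pqq,jmru,hxih] add [yrlv] -> 8 lines: grhmz vuqe fso zdmwb yrlv leze esm dkj
Hunk 3: at line 6 remove [esm] add [cab,sucx,yfzl] -> 10 lines: grhmz vuqe fso zdmwb yrlv leze cab sucx yfzl dkj
Hunk 4: at line 5 remove [cab] add [cnguu] -> 10 lines: grhmz vuqe fso zdmwb yrlv leze cnguu sucx yfzl dkj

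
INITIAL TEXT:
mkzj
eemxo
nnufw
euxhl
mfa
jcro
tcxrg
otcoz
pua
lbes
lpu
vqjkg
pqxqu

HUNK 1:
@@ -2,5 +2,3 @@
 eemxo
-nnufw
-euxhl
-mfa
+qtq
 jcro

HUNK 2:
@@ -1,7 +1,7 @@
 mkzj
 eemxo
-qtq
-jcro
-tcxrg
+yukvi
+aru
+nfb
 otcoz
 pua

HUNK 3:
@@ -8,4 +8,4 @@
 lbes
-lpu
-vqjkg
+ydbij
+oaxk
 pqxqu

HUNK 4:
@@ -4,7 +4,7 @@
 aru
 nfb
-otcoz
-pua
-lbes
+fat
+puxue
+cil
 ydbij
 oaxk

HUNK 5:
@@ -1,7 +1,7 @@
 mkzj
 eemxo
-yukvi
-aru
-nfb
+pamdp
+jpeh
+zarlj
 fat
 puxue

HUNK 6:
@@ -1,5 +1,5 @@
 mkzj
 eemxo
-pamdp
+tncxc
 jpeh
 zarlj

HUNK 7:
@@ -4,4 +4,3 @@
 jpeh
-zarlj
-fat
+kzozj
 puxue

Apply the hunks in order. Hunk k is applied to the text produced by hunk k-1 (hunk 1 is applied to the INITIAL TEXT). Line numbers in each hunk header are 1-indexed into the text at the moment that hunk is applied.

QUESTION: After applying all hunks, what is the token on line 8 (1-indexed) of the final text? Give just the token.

Answer: ydbij

Derivation:
Hunk 1: at line 2 remove [nnufw,euxhl,mfa] add [qtq] -> 11 lines: mkzj eemxo qtq jcro tcxrg otcoz pua lbes lpu vqjkg pqxqu
Hunk 2: at line 1 remove [qtq,jcro,tcxrg] add [yukvi,aru,nfb] -> 11 lines: mkzj eemxo yukvi aru nfb otcoz pua lbes lpu vqjkg pqxqu
Hunk 3: at line 8 remove [lpu,vqjkg] add [ydbij,oaxk] -> 11 lines: mkzj eemxo yukvi aru nfb otcoz pua lbes ydbij oaxk pqxqu
Hunk 4: at line 4 remove [otcoz,pua,lbes] add [fat,puxue,cil] -> 11 lines: mkzj eemxo yukvi aru nfb fat puxue cil ydbij oaxk pqxqu
Hunk 5: at line 1 remove [yukvi,aru,nfb] add [pamdp,jpeh,zarlj] -> 11 lines: mkzj eemxo pamdp jpeh zarlj fat puxue cil ydbij oaxk pqxqu
Hunk 6: at line 1 remove [pamdp] add [tncxc] -> 11 lines: mkzj eemxo tncxc jpeh zarlj fat puxue cil ydbij oaxk pqxqu
Hunk 7: at line 4 remove [zarlj,fat] add [kzozj] -> 10 lines: mkzj eemxo tncxc jpeh kzozj puxue cil ydbij oaxk pqxqu
Final line 8: ydbij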